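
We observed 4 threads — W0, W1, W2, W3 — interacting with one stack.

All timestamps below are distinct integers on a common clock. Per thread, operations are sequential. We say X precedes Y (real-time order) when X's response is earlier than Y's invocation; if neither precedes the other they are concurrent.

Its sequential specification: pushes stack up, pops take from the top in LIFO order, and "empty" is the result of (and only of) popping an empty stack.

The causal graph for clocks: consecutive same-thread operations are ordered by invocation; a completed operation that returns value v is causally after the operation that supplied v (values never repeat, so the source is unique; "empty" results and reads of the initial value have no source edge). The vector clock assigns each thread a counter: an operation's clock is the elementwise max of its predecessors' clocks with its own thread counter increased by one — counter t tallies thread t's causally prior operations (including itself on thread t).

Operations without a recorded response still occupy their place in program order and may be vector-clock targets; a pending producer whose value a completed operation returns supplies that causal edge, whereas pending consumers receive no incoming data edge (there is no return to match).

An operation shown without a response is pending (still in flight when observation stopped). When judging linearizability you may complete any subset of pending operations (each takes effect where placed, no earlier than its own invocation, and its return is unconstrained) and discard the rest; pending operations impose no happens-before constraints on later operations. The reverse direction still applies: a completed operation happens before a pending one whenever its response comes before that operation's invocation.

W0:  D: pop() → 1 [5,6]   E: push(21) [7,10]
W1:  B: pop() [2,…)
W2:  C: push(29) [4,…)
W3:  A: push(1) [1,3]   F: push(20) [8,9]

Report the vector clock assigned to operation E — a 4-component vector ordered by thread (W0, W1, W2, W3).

invoked at 1, A has no predecessors; its own W3 bump gives (0, 0, 0, 1)
invoked at 4, C has no predecessors; its own W2 bump gives (0, 0, 1, 0)
invoked at 2, B has no predecessors; its own W1 bump gives (0, 1, 0, 0)
invoked at 8, F merges VC(A)=(0, 0, 0, 1) and bumps W3's slot → (0, 0, 0, 2)
invoked at 5, D merges VC(A)=(0, 0, 0, 1) and bumps W0's slot → (1, 0, 0, 1)
invoked at 7, E merges VC(D)=(1, 0, 0, 1) and bumps W0's slot → (2, 0, 0, 1)
target: VC(E) = (2, 0, 0, 1)

(2, 0, 0, 1)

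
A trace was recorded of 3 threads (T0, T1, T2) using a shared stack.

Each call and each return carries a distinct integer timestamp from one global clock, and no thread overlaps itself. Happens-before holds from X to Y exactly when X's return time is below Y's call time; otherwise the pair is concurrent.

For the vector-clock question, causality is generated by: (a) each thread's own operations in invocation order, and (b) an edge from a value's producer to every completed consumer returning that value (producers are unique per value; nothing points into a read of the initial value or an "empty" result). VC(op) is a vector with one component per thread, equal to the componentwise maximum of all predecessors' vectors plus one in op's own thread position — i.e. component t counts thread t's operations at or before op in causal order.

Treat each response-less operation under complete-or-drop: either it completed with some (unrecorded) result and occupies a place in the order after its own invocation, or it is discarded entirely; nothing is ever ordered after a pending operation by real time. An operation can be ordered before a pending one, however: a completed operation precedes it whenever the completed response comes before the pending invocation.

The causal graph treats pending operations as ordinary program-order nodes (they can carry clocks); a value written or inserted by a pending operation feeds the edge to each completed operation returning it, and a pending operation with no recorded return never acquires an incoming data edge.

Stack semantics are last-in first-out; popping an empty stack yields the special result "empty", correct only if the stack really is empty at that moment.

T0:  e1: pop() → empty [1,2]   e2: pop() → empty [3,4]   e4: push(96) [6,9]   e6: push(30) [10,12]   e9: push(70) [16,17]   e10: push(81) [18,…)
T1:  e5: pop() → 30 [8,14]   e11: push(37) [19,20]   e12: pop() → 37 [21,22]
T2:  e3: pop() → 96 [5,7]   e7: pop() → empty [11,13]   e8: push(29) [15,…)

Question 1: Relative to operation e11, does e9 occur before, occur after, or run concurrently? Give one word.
Answer: before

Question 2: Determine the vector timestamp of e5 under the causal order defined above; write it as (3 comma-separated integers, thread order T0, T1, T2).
Answer: (4, 1, 0)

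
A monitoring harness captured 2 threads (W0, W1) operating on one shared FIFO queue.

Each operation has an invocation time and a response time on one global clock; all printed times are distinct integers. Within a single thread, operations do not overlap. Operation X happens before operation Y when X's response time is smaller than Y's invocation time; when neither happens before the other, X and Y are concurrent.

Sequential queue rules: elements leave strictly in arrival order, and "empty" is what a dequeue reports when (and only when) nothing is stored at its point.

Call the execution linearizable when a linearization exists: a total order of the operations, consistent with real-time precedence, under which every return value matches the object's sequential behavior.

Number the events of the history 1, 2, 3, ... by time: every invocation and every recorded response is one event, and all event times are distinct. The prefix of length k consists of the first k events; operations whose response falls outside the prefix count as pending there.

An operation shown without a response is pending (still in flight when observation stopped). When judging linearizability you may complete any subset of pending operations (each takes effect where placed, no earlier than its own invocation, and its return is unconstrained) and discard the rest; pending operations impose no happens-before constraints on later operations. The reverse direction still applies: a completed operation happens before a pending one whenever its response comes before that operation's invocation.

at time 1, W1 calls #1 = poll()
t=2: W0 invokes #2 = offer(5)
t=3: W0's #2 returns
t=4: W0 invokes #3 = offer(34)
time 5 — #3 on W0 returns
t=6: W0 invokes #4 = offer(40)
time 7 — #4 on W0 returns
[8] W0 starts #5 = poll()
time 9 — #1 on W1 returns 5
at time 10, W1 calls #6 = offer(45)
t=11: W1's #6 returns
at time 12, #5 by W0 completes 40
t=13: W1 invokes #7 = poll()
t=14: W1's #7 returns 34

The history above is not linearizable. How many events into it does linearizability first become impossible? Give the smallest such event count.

12

one valid order for events 1..11 is #2, #1, #3, #4, #5, #6:
after step 1 (#2 offer(5)): queue <5>
after step 2 (#1 poll() → 5): queue <>
after step 3 (#3 offer(34)): queue <34>
after step 4 (#4 offer(40)): queue <34,40>
after step 5 (#5 poll() (pending, included)): queue <40>
after step 6 (#6 offer(45)): queue <40,45>
at event 12 (#5's time-12 response) nothing linearizes any more
one such order, #1, #2, #3, #4, #5, #6, breaks at step 1 where #1 poll() → 5 is illegal
one such order, #1, #2, #3, #4, #6, #5, breaks at step 1 where #1 poll() → 5 is illegal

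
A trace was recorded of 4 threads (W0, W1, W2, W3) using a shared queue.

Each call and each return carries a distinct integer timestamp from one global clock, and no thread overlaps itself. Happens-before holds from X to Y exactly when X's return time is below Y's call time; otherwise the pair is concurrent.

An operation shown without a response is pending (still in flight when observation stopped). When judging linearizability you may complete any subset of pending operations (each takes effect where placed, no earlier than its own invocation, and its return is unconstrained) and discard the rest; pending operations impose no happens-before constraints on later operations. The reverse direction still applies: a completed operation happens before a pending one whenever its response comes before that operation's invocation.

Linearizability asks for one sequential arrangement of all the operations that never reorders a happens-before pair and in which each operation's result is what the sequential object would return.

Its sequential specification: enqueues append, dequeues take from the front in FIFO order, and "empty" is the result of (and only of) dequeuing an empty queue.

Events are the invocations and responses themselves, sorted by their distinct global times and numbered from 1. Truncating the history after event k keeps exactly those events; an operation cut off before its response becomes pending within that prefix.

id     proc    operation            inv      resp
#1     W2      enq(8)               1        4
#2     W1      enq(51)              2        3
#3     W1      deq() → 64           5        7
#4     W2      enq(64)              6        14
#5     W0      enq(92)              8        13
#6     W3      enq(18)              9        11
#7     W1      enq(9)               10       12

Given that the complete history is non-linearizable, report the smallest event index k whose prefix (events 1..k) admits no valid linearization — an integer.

7

a valid linearization of events 1..6 exists, for instance #1, #2:
step 1: #1 enq(8) — queue <8>
step 2: #2 enq(51) — queue <8,51>
include event 7 — #3 responding at 7 — and every candidate order breaks
every completion of the 1 pending operation (#4) was checked; none linearizes
e.g. #1, #2, #3 (pending dropped): illegal at step 3, since #3 deq() → 64 cannot apply there
e.g. #2, #1, #3 (pending dropped): illegal at step 3, since #3 deq() → 64 cannot apply there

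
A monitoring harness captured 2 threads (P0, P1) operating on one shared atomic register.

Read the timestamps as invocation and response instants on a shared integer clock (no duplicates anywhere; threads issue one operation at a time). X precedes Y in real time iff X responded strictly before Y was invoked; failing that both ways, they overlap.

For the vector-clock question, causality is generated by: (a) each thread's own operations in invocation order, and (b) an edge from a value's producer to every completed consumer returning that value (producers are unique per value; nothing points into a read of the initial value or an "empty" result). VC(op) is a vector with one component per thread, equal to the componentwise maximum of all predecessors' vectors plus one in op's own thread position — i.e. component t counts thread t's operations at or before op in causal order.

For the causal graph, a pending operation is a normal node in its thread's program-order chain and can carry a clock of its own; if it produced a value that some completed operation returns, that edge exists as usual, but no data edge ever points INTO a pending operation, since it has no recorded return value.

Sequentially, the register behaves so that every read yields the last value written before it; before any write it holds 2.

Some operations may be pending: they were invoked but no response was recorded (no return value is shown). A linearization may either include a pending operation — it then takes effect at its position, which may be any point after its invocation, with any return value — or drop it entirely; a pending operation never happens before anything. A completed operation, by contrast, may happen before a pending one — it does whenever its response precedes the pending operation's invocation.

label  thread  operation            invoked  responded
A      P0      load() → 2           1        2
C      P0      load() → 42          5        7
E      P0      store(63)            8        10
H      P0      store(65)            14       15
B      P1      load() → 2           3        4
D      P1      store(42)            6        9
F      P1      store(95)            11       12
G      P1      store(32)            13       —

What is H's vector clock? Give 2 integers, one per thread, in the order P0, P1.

invoked at 3, B has no predecessors; its own P1 bump gives (0, 1)
invoked at 1, A has no predecessors; its own P0 bump gives (1, 0)
invoked at 6, D merges VC(B)=(0, 1) and bumps P1's slot → (0, 2)
invoked at 11, F merges VC(D)=(0, 2) and bumps P1's slot → (0, 3)
invoked at 13, G merges VC(F)=(0, 3) and bumps P1's slot → (0, 4)
invoked at 5, C merges VC(A)=(1, 0), VC(D)=(0, 2) and bumps P0's slot → (2, 2)
invoked at 8, E merges VC(C)=(2, 2) and bumps P0's slot → (3, 2)
invoked at 14, H merges VC(E)=(3, 2) and bumps P0's slot → (4, 2)
target: VC(H) = (4, 2)

(4, 2)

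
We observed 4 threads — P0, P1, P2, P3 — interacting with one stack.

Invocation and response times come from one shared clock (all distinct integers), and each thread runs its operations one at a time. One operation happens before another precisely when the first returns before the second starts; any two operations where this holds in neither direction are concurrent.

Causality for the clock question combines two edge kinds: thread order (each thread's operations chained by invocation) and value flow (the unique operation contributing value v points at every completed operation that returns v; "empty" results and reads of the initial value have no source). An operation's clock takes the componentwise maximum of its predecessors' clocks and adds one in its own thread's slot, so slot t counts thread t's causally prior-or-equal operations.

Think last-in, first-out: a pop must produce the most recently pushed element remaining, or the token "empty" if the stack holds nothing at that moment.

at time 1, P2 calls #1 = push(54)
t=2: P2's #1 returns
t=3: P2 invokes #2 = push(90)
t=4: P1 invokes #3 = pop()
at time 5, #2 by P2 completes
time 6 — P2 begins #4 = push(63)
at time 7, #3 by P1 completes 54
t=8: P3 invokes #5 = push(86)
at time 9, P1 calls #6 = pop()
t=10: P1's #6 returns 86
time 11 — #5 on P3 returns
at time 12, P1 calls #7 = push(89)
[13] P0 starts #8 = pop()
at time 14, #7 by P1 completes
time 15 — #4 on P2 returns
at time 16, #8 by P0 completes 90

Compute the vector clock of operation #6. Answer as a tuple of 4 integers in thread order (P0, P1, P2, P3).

no predecessors for #5 (invoked 8): P3 increments from zero → (0, 0, 0, 1)
no predecessors for #1 (invoked 1): P2 increments from zero → (0, 0, 1, 0)
from VC(#1)=(0, 0, 1, 0), #2 (invoked 3) maxes components and bumps P2 → (0, 0, 2, 0)
from VC(#1)=(0, 0, 1, 0), #3 (invoked 4) maxes components and bumps P1 → (0, 1, 1, 0)
from VC(#2)=(0, 0, 2, 0), #4 (invoked 6) maxes components and bumps P2 → (0, 0, 3, 0)
from VC(#2)=(0, 0, 2, 0), #8 (invoked 13) maxes components and bumps P0 → (1, 0, 2, 0)
from VC(#3)=(0, 1, 1, 0), VC(#5)=(0, 0, 0, 1), #6 (invoked 9) maxes components and bumps P1 → (0, 2, 1, 1)
from VC(#6)=(0, 2, 1, 1), #7 (invoked 12) maxes components and bumps P1 → (0, 3, 1, 1)
target: VC(#6) = (0, 2, 1, 1)

(0, 2, 1, 1)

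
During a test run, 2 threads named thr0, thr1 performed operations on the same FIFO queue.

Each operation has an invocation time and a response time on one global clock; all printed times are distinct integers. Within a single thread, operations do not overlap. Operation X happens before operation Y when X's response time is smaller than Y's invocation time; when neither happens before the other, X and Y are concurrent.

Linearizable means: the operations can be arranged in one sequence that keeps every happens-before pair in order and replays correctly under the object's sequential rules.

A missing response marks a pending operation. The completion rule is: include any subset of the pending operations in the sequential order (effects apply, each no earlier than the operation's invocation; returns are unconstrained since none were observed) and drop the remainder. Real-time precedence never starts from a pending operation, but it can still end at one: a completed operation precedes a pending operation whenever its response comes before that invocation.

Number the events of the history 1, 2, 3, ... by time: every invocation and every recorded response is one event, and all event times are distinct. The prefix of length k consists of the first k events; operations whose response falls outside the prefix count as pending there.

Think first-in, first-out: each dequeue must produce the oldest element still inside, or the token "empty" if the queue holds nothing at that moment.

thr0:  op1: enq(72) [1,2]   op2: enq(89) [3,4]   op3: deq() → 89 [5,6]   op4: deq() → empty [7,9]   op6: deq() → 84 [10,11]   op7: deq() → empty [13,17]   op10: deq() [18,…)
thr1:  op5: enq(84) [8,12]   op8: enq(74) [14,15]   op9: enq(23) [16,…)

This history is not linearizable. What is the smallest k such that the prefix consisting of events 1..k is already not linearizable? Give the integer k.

6

one valid order for events 1..5 is op1, op2:
after step 1 (op1 enq(72)): queue <72>
after step 2 (op2 enq(89)): queue <72,89>
with event 6 included (op3 responding at time 6), all real-time-consistent orders fail
sample order op1, op2, op3 stalls at step 3 — op3 deq() → 89 has no legal effect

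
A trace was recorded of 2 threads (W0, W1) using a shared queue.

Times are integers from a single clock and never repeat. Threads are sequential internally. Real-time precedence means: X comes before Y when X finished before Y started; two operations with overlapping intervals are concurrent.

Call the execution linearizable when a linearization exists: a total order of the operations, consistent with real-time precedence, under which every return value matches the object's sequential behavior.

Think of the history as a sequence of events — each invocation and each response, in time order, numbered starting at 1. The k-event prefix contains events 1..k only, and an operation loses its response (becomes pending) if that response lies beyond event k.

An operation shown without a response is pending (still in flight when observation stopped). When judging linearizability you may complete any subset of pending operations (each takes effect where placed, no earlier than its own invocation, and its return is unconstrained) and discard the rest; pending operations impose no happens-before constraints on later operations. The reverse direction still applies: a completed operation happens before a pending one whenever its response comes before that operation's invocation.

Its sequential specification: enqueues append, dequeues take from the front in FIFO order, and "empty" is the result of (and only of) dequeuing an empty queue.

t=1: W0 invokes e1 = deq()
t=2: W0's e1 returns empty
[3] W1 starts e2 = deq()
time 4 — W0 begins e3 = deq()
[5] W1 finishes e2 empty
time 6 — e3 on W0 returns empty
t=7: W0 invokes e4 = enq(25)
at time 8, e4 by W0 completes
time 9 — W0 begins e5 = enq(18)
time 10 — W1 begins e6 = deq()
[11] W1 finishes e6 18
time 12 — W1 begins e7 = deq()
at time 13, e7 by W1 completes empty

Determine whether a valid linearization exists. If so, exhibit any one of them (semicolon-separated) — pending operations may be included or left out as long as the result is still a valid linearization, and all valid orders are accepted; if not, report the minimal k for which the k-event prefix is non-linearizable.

cut after 10 events: linearizable; cut after 11 events (e6 responds, time 11): not linearizable
5 completed operations, 2 real-time-consistent orders — every queue replay fails
completion choices over the 1 pending operation (e5) were checked; none helps
take e1, e2, e3, e4, e6 (pending dropped): step 5 already fails, because e6 deq() → 18 cannot occur there
take e1, e3, e2, e4, e6 (pending dropped): step 5 already fails, because e6 deq() → 18 cannot occur there

not linearizable — minimal violating prefix: 11 events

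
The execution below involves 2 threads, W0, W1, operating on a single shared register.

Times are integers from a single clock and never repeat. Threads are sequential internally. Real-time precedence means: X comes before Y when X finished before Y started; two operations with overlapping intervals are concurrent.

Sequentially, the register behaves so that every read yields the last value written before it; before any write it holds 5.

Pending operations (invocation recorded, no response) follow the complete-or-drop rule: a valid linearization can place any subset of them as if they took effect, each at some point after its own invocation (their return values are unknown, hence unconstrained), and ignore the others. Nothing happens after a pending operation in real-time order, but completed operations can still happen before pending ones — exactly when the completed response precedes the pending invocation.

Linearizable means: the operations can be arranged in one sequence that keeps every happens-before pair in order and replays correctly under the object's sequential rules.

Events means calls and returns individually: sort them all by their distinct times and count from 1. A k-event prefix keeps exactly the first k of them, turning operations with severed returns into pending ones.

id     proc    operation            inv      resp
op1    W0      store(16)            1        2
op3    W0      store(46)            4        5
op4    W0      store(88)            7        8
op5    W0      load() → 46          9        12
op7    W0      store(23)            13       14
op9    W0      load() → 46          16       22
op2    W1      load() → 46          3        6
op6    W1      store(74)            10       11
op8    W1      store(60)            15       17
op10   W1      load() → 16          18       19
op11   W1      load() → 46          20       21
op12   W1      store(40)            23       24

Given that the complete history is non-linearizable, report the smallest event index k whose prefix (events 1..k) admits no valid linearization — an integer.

12

events 1..11 are linearizable; a witness order is op1, op3, op2, op4, op5, op6:
after step 1 (op1 store(16)): value 16
after step 2 (op3 store(46)): value 46
after step 3 (op2 load() → 46): value 46
after step 4 (op4 store(88)): value 88
after step 5 (op5 load() (pending, included)): value 88
after step 6 (op6 store(74)): value 74
include event 12 — op5 responding at 12 — and every candidate order breaks
sample order op1, op2, op3, op4, op5, op6 stalls at step 2 — op2 load() → 46 has no legal effect
sample order op1, op2, op3, op4, op6, op5 stalls at step 2 — op2 load() → 46 has no legal effect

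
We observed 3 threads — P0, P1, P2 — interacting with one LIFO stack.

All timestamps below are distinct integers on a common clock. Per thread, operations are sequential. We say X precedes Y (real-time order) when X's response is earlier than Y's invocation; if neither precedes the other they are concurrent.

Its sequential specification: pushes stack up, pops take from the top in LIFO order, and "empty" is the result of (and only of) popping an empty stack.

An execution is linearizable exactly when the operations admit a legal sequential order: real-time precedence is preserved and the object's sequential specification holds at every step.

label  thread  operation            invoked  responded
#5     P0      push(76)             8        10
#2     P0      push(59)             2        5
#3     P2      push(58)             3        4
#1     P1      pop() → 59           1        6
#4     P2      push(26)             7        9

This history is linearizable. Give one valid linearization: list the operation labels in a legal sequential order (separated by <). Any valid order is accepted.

step 1: #2 push(59) — stack <59>
step 2: #1 pop() → 59 — stack <>
step 3: #3 push(58) — stack <58>
step 4: #4 push(26) — stack <58,26>
step 5: #5 push(76) — stack <58,26,76>

#2 < #1 < #3 < #4 < #5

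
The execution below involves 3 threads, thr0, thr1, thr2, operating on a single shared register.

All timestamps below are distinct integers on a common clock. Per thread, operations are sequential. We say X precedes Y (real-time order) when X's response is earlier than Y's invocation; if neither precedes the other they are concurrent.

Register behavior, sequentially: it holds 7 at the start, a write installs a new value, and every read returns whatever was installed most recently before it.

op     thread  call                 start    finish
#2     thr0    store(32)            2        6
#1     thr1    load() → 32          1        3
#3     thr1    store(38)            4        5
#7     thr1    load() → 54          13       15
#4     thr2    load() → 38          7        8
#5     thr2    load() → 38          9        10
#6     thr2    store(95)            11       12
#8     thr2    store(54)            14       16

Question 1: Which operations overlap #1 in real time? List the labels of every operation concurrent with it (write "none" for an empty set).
Answer: #2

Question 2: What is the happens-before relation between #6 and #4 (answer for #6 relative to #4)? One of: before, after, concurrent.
Answer: after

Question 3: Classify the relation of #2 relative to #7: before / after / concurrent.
Answer: before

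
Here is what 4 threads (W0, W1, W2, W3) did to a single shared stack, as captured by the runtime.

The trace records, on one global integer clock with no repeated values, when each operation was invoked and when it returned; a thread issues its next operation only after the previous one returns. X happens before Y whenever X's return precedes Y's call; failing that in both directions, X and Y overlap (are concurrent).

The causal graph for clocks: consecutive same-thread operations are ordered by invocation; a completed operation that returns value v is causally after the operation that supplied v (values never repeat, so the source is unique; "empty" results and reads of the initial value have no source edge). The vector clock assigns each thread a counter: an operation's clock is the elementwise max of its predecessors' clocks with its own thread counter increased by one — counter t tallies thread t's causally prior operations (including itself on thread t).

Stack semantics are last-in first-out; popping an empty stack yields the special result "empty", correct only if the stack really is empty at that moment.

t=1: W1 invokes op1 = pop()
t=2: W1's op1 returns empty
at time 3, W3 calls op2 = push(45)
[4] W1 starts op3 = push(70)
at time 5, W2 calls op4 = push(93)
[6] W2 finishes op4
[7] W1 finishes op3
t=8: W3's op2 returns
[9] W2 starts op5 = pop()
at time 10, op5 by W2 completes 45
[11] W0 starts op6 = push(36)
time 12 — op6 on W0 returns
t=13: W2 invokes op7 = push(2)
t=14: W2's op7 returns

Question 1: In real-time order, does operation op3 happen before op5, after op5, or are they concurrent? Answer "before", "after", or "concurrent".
Answer: before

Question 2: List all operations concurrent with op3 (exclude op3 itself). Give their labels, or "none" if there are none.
Answer: op2, op4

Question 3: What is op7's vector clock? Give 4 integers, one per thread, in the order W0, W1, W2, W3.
Answer: (0, 0, 3, 1)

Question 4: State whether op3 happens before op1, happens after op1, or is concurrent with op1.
Answer: after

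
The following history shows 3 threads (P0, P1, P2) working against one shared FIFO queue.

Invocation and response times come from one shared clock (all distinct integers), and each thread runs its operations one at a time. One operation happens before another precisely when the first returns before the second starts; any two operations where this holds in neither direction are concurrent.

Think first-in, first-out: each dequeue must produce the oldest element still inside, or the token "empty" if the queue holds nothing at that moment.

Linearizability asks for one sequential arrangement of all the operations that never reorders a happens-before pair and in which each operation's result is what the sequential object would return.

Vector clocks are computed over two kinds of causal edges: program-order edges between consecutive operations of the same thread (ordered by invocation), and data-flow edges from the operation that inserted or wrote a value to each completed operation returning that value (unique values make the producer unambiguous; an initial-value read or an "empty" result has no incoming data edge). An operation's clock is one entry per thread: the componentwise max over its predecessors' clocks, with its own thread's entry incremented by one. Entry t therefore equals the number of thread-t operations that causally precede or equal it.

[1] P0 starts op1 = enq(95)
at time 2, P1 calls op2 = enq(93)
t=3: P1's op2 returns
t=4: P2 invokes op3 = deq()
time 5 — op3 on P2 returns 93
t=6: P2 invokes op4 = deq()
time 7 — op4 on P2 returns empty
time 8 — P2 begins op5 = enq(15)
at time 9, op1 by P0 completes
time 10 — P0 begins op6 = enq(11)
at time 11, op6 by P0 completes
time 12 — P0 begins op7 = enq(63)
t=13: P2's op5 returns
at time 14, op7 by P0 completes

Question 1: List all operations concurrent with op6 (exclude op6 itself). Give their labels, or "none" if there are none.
op6 spans [10,11]; an op avoiding the whole window 10..11 is ordered, any other is concurrent
op1 [1,9]: before
op2 [2,3]: before
op3 [4,5]: before
op4 [6,7]: before
op5 [8,13]: concurrent
op7 [12,14]: after

op5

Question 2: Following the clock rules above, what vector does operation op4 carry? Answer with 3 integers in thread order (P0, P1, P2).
VC(op2, invoked at 2): no causal predecessors; +1 on P1 → (0, 1, 0)
VC(op1, invoked at 1): no causal predecessors; +1 on P0 → (1, 0, 0)
op3, invoked 4, takes VC(op2)=(0, 1, 0) under max, adds 1 for P2 → (0, 1, 1)
op6, invoked 10, takes VC(op1)=(1, 0, 0) under max, adds 1 for P0 → (2, 0, 0)
op4, invoked 6, takes VC(op3)=(0, 1, 1) under max, adds 1 for P2 → (0, 1, 2)
op7, invoked 12, takes VC(op6)=(2, 0, 0) under max, adds 1 for P0 → (3, 0, 0)
op5, invoked 8, takes VC(op4)=(0, 1, 2) under max, adds 1 for P2 → (0, 1, 3)
target: VC(op4) = (0, 1, 2)

(0, 1, 2)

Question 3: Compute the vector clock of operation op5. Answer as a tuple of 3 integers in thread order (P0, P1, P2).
no predecessors for op2 (invoked 2): P1 increments from zero → (0, 1, 0)
no predecessors for op1 (invoked 1): P0 increments from zero → (1, 0, 0)
VC(op3, invoked at 4): max of VC(op2)=(0, 1, 0), then +1 on thread P2 → (0, 1, 1)
VC(op6, invoked at 10): max of VC(op1)=(1, 0, 0), then +1 on thread P0 → (2, 0, 0)
VC(op4, invoked at 6): max of VC(op3)=(0, 1, 1), then +1 on thread P2 → (0, 1, 2)
VC(op7, invoked at 12): max of VC(op6)=(2, 0, 0), then +1 on thread P0 → (3, 0, 0)
VC(op5, invoked at 8): max of VC(op4)=(0, 1, 2), then +1 on thread P2 → (0, 1, 3)
target: VC(op5) = (0, 1, 3)

(0, 1, 3)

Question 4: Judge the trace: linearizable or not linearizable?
one valid linearization: op2, op3, op4, op1, op5, op6, op7
1. op2 enq(93), leaving queue <93>
2. op3 deq() → 93, leaving queue <>
3. op4 deq() → empty, leaving queue <>
4. op1 enq(95), leaving queue <95>
5. op5 enq(15), leaving queue <95,15>
6. op6 enq(11), leaving queue <95,15,11>
7. op7 enq(63), leaving queue <95,15,11,63>

linearizable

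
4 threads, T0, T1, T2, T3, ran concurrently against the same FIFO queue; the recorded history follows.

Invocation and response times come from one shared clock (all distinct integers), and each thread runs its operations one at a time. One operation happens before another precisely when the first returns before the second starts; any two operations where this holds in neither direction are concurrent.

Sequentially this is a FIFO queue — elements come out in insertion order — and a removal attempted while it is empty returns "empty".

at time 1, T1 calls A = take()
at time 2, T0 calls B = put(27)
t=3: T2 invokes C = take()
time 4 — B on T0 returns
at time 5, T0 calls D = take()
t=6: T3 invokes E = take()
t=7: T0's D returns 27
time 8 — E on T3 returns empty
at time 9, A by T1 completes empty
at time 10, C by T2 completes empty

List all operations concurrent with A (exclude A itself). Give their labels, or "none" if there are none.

B, C, D, E

concurrent with A ([1,9]): every op whose interval crosses 1..9
B [2,4]: concurrent
C [3,10]: concurrent
D [5,7]: concurrent
E [6,8]: concurrent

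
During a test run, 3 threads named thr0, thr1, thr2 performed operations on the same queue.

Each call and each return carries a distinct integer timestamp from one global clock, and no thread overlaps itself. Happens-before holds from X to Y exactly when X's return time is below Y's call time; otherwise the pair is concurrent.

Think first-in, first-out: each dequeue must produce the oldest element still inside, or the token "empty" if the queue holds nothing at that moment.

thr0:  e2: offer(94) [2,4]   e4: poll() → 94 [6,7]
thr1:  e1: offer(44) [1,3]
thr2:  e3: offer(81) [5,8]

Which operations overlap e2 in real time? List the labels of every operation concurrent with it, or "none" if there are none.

overlap test against e2 [2,4]: concurrent iff the interval meets 2..4
e1 [1,3]: concurrent
e3 [5,8]: after
e4 [6,7]: after

e1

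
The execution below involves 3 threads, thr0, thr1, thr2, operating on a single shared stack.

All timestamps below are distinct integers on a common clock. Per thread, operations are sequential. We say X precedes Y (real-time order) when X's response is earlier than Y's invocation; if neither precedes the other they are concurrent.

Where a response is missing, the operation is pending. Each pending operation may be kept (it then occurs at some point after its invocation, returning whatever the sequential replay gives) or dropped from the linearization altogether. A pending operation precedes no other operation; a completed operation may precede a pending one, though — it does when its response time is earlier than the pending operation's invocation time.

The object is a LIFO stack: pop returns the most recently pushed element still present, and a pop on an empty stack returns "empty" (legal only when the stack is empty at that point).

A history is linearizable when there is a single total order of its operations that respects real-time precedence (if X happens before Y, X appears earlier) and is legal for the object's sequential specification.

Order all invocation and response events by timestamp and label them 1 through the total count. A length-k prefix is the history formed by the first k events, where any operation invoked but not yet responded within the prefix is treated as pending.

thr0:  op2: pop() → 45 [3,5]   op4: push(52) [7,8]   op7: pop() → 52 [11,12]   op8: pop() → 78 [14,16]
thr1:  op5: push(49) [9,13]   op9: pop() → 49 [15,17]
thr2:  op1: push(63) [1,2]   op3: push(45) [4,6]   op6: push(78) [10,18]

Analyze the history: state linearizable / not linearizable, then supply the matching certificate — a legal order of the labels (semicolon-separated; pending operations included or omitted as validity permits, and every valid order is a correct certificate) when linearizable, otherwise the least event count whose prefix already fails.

linearizable — witness: op1; op3; op2; op4; op7; op5; op6; op8; op9

1. op1 push(63), leaving stack <63>
2. op3 push(45), leaving stack <63,45>
3. op2 pop() → 45, leaving stack <63>
4. op4 push(52), leaving stack <63,52>
5. op7 pop() → 52, leaving stack <63>
6. op5 push(49), leaving stack <63,49>
7. op6 push(78), leaving stack <63,49,78>
8. op8 pop() → 78, leaving stack <63,49>
9. op9 pop() → 49, leaving stack <63>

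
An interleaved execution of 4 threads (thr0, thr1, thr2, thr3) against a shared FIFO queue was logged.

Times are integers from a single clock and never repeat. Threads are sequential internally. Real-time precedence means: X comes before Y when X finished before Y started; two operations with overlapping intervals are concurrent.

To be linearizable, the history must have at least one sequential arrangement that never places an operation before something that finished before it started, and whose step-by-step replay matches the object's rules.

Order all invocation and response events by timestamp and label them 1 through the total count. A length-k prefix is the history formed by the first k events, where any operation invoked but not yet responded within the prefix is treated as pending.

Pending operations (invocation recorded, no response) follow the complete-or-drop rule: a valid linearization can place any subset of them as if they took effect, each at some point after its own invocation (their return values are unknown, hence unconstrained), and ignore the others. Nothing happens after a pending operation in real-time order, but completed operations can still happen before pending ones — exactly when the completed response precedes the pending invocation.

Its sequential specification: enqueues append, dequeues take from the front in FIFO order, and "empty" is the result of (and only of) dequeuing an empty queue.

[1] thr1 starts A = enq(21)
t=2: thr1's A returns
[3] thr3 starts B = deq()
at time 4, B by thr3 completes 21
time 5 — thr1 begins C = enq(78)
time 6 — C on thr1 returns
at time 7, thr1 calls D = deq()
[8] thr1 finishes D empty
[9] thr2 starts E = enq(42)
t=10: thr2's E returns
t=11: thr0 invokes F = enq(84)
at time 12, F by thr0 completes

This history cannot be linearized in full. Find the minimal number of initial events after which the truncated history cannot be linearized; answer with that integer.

8

events 1..7 are still linearizable — one witness is A, B, C:
step 1: A enq(21) — queue <21>
step 2: B deq() → 21 — queue <>
step 3: C enq(78) — queue <78>
with event 8 included (D responding at time 8), all real-time-consistent orders fail
sample order A, B, C, D stalls at step 4 — D deq() → empty has no legal effect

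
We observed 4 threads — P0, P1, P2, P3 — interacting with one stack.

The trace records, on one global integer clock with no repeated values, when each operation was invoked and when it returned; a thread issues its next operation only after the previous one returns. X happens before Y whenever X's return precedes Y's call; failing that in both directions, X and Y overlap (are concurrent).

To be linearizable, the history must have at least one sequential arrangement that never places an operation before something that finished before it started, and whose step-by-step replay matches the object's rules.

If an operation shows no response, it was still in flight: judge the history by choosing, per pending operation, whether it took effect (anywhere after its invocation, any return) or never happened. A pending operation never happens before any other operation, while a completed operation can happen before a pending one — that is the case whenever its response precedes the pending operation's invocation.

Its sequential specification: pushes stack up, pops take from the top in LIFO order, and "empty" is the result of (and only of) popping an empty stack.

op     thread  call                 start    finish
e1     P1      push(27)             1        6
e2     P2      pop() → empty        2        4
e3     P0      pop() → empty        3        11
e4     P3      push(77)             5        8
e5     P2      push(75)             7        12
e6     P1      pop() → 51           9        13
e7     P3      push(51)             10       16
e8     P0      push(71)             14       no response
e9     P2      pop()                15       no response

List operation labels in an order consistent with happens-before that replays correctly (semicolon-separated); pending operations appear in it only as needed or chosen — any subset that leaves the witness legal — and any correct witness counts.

e2; e3; e1; e4; e5; e7; e6

after step 1 (e2 pop() → empty): stack <>
after step 2 (e3 pop() → empty): stack <>
after step 3 (e1 push(27)): stack <27>
after step 4 (e4 push(77)): stack <27,77>
after step 5 (e5 push(75)): stack <27,77,75>
after step 6 (e7 push(51)): stack <27,77,75,51>
after step 7 (e6 pop() → 51): stack <27,77,75>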